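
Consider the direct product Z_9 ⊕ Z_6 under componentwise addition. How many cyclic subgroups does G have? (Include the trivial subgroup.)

Each element a generates a cyclic subgroup ⟨a⟩; distinct elements may generate the same one (a cyclic group of order d has φ(d) generators).
Cyclic subgroups by order — order 1: 1; order 2: 1; order 3: 4; order 6: 4; order 9: 3; order 18: 3.
Total: 16.

16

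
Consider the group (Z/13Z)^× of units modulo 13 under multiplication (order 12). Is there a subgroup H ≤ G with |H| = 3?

3 | 12. A subgroup of order 3 is {1, 3, 9}.

Yes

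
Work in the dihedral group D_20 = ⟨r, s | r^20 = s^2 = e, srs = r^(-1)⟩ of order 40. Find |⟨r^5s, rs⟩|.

|⟨r^5s⟩| = 2 and |⟨rs⟩| = 2, so |H| is a multiple of lcm(2, 2) = 2 and divides |G| = 40.
Closing under the operation: H = {e, r^4, r^8, r^12, r^16, rs, r^5s, r^9s, r^13s, r^17s}, so |H| = 10.

10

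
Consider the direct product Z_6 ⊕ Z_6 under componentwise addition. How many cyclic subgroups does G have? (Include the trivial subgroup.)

20

A cyclic subgroup of order d is generated by each of its φ(d) elements of order d, so the cyclic subgroups of order d number (#elements of order d)/φ(d).
Cyclic subgroups by order — order 1: 1; order 2: 3; order 3: 4; order 6: 12.
Total: 20.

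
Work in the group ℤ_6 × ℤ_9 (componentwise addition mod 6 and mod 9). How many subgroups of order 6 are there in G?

|G| = 54 and 6 | 54, so subgroups of order 6 are possible by Lagrange.
The subgroups of order 6 are: {(0,0), (0,3), (0,6), (3,0), (3,3), (3,6)}; {(0,0), (1,0), (2,0), (3,0), (4,0), (5,0)}; {(0,0), (1,3), (2,6), (3,0), (4,3), (5,6)}; {(0,0), (1,6), (2,3), (3,0), (4,6), (5,3)}.
So G has 4 subgroups of order 6.

4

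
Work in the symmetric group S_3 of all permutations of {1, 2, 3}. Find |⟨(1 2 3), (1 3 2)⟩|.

3

|⟨(1 2 3)⟩| = 3 and |⟨(1 3 2)⟩| = 3, so |H| is a multiple of lcm(3, 3) = 3 and divides |G| = 6.
Closing under the operation: H = {e, (1 2 3), (1 3 2)}, so |H| = 3.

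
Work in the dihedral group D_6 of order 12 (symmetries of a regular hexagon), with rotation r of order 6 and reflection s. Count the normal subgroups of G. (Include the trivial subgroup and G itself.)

7

G has 16 subgroups. Checking conjugation-invariance by order — order 1: 1/1 normal; order 2: 1/7 normal; order 3: 1/1 normal; order 4: 0/3 normal; order 6: 3/3 normal; order 12: 1/1 normal.
Total normal subgroups: 7.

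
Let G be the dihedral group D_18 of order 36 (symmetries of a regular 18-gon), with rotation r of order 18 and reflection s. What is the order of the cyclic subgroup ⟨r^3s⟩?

2

Computing powers of r^3s: the smallest k with (r^3s)^k = e is k = 2.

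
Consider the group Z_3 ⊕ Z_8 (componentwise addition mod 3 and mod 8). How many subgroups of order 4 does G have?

1

|G| = 24 and 4 | 24, so subgroups of order 4 are possible by Lagrange.
The subgroups of order 4 are: {(0,0), (0,2), (0,4), (0,6)}.
So G has 1 subgroup of order 4.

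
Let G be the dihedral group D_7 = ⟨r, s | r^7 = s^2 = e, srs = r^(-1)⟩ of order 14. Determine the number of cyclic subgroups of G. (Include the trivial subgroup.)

9

A cyclic subgroup of order d is generated by each of its φ(d) elements of order d, so the cyclic subgroups of order d number (#elements of order d)/φ(d).
Cyclic subgroups by order — order 1: 1; order 2: 7; order 7: 1.
Total: 9.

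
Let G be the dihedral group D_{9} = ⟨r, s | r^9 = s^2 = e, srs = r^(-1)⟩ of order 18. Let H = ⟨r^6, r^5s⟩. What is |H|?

6

|⟨r^6⟩| = 3 and |⟨r^5s⟩| = 2, so |H| is a multiple of lcm(3, 2) = 6 and divides |G| = 18.
Closing under the operation: H = {e, r^3, r^6, r^2s, r^5s, r^8s}, so |H| = 6.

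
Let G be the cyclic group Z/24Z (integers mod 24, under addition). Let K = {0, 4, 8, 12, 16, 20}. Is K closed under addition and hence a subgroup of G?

|K| = 6 divides |G| = 24, consistent with Lagrange.
K contains the identity, every element's inverse is in K, and K is closed under +: it is a subgroup.
In fact K = ⟨4⟩.

Yes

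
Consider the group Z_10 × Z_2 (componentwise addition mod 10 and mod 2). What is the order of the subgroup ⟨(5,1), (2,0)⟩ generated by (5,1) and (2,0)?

10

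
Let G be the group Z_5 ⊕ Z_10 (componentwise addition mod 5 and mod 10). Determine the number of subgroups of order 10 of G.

6

|G| = 50 and 10 | 50, so subgroups of order 10 are possible by Lagrange.
The subgroups of order 10 are: {(0,0), (0,1), (0,2), (0,3), (0,4), (0,5), (0,6), (0,7), (0,8), (0,9)}; {(0,0), (0,5), (1,0), (1,5), (2,0), (2,5), (3,0), (3,5), (4,0), (4,5)}; {(0,0), (0,5), (1,1), (1,6), (2,2), (2,7), (3,3), (3,8), (4,4), (4,9)}; {(0,0), (0,5), (1,2), (1,7), (2,4), (2,9), (3,1), (3,6), (4,3), (4,8)}; … (6 in all).
So G has 6 subgroups of order 10.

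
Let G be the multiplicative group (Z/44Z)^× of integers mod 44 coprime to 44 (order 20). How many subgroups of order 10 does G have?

3

|G| = 20 and 10 | 20, so subgroups of order 10 are possible by Lagrange.
The subgroups of order 10 are: {1, 5, 9, 13, 17, 21, 25, 29, 37, 41}; {1, 3, 5, 9, 15, 23, 25, 27, 31, 37}; {1, 5, 7, 9, 19, 25, 35, 37, 39, 43}.
So G has 3 subgroups of order 10.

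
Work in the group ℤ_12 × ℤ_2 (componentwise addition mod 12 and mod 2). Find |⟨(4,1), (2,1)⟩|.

|⟨(4,1)⟩| = 6 and |⟨(2,1)⟩| = 6, so |H| is a multiple of lcm(6, 6) = 6 and divides |G| = 24.
Closing under the operation: H = {(0,0), (0,1), (2,0), (2,1), (4,0), (4,1), (6,0), (6,1), (8,0), (8,1), (10,0), (10,1)}, so |H| = 12.

12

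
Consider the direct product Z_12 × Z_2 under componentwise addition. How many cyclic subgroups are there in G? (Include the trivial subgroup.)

Each element a generates a cyclic subgroup ⟨a⟩; distinct elements may generate the same one (a cyclic group of order d has φ(d) generators).
Cyclic subgroups by order — order 1: 1; order 2: 3; order 3: 1; order 4: 2; order 6: 3; order 12: 2.
Total: 12.

12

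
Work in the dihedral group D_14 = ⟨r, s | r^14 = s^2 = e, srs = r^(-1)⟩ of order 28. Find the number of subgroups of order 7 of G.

1

|G| = 28 and 7 | 28, so subgroups of order 7 are possible by Lagrange.
The subgroups of order 7 are: {e, r^2, r^4, r^6, r^8, r^10, r^12}.
So G has 1 subgroup of order 7.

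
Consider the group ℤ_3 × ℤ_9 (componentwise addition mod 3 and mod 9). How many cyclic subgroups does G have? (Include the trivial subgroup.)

Group the elements of G by the cyclic subgroup they generate; each cyclic subgroup of order d accounts for φ(d) elements.
Cyclic subgroups by order — order 1: 1; order 3: 4; order 9: 3.
Total: 8.

8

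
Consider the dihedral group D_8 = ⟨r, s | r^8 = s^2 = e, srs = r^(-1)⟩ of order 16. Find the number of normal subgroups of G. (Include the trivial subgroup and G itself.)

G has 19 subgroups. Checking conjugation-invariance by order — order 1: 1/1 normal; order 2: 1/9 normal; order 4: 1/5 normal; order 8: 3/3 normal; order 16: 1/1 normal.
Total normal subgroups: 7.

7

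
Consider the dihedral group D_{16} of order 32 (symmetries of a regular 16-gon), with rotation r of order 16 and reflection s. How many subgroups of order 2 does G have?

17

|G| = 32 and 2 | 32, so subgroups of order 2 are possible by Lagrange.
The subgroups of order 2 are: {e, r^10s}; {e, r^11s}; {e, r^12s}; {e, r^13s}; … (17 in all).
So G has 17 subgroups of order 2.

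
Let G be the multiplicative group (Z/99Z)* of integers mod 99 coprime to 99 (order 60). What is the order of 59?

30

Compute successive powers of 59 mod 99: 59, 16, 53, 58, 56, 37, 5, 97, …; 59^30 ≡ 1 (mod 99).
So |⟨59⟩| = 30.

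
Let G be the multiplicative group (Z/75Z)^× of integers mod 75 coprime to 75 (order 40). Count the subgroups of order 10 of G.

|G| = 40 and 10 | 40, so subgroups of order 10 are possible by Lagrange.
The subgroups of order 10 are: {1, 11, 16, 26, 31, 41, 46, 56, 61, 71}; {1, 14, 16, 29, 31, 44, 46, 59, 61, 74}; {1, 4, 16, 19, 31, 34, 46, 49, 61, 64}.
So G has 3 subgroups of order 10.

3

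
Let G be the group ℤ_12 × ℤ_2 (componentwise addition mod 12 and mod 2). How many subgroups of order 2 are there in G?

|G| = 24 and 2 | 24, so subgroups of order 2 are possible by Lagrange.
The subgroups of order 2 are: {(0,0), (0,1)}; {(0,0), (6,0)}; {(0,0), (6,1)}.
So G has 3 subgroups of order 2.

3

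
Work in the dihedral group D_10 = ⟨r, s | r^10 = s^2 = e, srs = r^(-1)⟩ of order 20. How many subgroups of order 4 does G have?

|G| = 20 and 4 | 20, so subgroups of order 4 are possible by Lagrange.
The subgroups of order 4 are: {e, r^5, r^2s, r^7s}; {e, r^5, r^3s, r^8s}; {e, r^5, r^4s, r^9s}; {e, r^5, s, r^5s}; … (5 in all).
So G has 5 subgroups of order 4.

5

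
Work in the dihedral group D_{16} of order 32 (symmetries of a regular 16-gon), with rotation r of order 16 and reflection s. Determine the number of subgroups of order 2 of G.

|G| = 32 and 2 | 32, so subgroups of order 2 are possible by Lagrange.
The subgroups of order 2 are: {e, r^10s}; {e, r^11s}; {e, r^12s}; {e, r^13s}; … (17 in all).
So G has 17 subgroups of order 2.

17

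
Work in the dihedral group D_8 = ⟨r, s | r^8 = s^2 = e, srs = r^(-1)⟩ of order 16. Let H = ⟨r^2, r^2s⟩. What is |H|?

|⟨r^2⟩| = 4 and |⟨r^2s⟩| = 2, so |H| is a multiple of lcm(4, 2) = 4 and divides |G| = 16.
Closing under the operation: H = {e, r^2, r^4, r^6, s, r^2s, r^4s, r^6s}, so |H| = 8.

8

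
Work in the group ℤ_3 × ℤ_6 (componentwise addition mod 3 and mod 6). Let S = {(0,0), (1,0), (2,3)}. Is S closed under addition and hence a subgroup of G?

(1,0) ∈ S but its inverse (2,0) ∉ S, so S is not a subgroup.

No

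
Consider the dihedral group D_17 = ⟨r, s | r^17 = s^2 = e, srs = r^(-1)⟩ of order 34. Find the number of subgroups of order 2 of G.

17

|G| = 34 and 2 | 34, so subgroups of order 2 are possible by Lagrange.
The subgroups of order 2 are: {e, r^10s}; {e, r^11s}; {e, r^12s}; {e, r^13s}; … (17 in all).
So G has 17 subgroups of order 2.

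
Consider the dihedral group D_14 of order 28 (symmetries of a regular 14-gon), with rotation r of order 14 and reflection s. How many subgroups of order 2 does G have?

|G| = 28 and 2 | 28, so subgroups of order 2 are possible by Lagrange.
The subgroups of order 2 are: {e, r^10s}; {e, r^11s}; {e, r^12s}; {e, r^13s}; … (15 in all).
So G has 15 subgroups of order 2.

15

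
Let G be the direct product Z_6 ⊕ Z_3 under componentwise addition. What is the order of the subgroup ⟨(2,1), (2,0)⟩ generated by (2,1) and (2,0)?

|⟨(2,1)⟩| = 3 and |⟨(2,0)⟩| = 3, so |H| is a multiple of lcm(3, 3) = 3 and divides |G| = 18.
Closing under the operation: H = {(0,0), (0,1), (0,2), (2,0), (2,1), (2,2), (4,0), (4,1), (4,2)}, so |H| = 9.

9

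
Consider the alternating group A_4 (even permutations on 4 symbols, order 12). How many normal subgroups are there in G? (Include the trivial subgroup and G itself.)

3

G has 10 subgroups. Checking conjugation-invariance by order — order 1: 1/1 normal; order 2: 0/3 normal; order 3: 0/4 normal; order 4: 1/1 normal; order 12: 1/1 normal.
Total normal subgroups: 3.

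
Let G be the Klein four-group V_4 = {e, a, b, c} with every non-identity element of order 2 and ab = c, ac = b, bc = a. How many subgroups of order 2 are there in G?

|G| = 4 and 2 | 4, so subgroups of order 2 are possible by Lagrange.
The subgroups of order 2 are: {e, a}; {e, b}; {e, c}.
So G has 3 subgroups of order 2.

3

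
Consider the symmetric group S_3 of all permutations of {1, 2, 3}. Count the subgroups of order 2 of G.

3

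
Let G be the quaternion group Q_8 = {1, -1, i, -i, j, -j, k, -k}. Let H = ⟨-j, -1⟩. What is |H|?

|⟨-j⟩| = 4 and |⟨-1⟩| = 2, so |H| is a multiple of lcm(4, 2) = 4 and divides |G| = 8.
Closing under the operation: H = {1, -1, j, -j}, so |H| = 4.

4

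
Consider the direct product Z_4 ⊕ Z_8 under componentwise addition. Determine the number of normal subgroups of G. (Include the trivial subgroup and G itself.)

22

G is abelian, so every subgroup is normal.
G has 22 subgroups in total, hence 22 normal subgroups.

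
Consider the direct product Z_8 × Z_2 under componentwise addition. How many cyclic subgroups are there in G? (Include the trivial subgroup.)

8

A cyclic subgroup of order d is generated by each of its φ(d) elements of order d, so the cyclic subgroups of order d number (#elements of order d)/φ(d).
Cyclic subgroups by order — order 1: 1; order 2: 3; order 4: 2; order 8: 2.
Total: 8.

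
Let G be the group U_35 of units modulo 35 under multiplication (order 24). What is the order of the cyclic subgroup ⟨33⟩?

12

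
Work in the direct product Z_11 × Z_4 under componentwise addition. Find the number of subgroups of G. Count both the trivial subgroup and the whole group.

|G| = 44, so by Lagrange every subgroup order divides 44. Divisors: 1, 2, 4, 11, 22, 44.
Subgroups by order — order 1: 1; order 2: 1; order 4: 1; order 11: 1; order 22: 1; order 44: 1.
Total: 1 + 1 + 1 + 1 + 1 + 1 = 6.

6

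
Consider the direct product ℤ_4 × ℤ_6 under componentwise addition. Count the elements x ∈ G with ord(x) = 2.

3

An element (a,b) has order lcm(ord(a), ord(b)); count pairs with lcm equal to 2.
Enumerating gives 3 such elements.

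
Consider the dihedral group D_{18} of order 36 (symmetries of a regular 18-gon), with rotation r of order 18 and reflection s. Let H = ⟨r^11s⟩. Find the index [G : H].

|⟨r^11s⟩| = 2 and |G| = 36.
By Lagrange, [G : H] = |G|/|H| = 36/2 = 18.

18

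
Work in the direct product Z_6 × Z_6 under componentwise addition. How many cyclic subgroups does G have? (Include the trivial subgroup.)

20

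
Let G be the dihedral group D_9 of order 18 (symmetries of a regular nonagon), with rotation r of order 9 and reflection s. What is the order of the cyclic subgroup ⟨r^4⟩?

9

Computing powers of r^4: the smallest k with (r^4)^k = e is k = 9.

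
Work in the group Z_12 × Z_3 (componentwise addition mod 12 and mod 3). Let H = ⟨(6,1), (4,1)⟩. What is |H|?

|⟨(6,1)⟩| = 6 and |⟨(4,1)⟩| = 3, so |H| is a multiple of lcm(6, 3) = 6 and divides |G| = 36.
Closing under the operation: H = {(0,0), (0,1), (0,2), (2,0), (2,1), (2,2), (4,0), (4,1), (4,2), (6,0), (6,1), (6,2), (8,0), (8,1), (8,2), (10,0), (10,1), (10,2)}, so |H| = 18.

18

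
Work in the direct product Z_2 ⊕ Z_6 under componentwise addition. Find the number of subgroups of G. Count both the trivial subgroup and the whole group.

10

|G| = 12, so by Lagrange every subgroup order divides 12. Divisors: 1, 2, 3, 4, 6, 12.
Subgroups by order — order 1: 1; order 2: 3; order 3: 1; order 4: 1; order 6: 3; order 12: 1.
Total: 1 + 3 + 1 + 1 + 3 + 1 = 10.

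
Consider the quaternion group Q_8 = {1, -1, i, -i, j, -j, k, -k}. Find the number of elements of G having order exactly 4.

6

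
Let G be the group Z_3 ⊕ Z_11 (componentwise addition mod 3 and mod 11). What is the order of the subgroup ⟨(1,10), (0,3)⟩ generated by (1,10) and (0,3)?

|⟨(1,10)⟩| = 33 and |⟨(0,3)⟩| = 11, so |H| is a multiple of lcm(33, 11) = 33 and divides |G| = 33.
Closing {(1,10), (0,3)} under the group operation gives all of G, so |H| = 33.

33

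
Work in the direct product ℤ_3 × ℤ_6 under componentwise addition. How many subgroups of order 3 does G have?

4

|G| = 18 and 3 | 18, so subgroups of order 3 are possible by Lagrange.
The subgroups of order 3 are: {(0,0), (0,2), (0,4)}; {(0,0), (1,0), (2,0)}; {(0,0), (1,2), (2,4)}; {(0,0), (1,4), (2,2)}.
So G has 4 subgroups of order 3.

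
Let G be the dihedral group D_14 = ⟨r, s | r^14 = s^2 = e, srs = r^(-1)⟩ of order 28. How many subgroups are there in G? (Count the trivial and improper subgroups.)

|G| = 28, so by Lagrange every subgroup order divides 28. Divisors: 1, 2, 4, 7, 14, 28.
Subgroups by order — order 1: 1; order 2: 15; order 4: 7; order 7: 1; order 14: 3; order 28: 1.
Total: 1 + 15 + 7 + 1 + 3 + 1 = 28.

28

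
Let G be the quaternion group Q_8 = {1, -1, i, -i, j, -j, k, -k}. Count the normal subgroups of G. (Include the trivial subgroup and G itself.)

G has 6 subgroups. Checking conjugation-invariance by order — order 1: 1/1 normal; order 2: 1/1 normal; order 4: 3/3 normal; order 8: 1/1 normal.
Total normal subgroups: 6.

6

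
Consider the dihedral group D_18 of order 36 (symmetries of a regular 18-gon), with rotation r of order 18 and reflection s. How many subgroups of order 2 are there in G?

|G| = 36 and 2 | 36, so subgroups of order 2 are possible by Lagrange.
The subgroups of order 2 are: {e, r^10s}; {e, r^11s}; {e, r^12s}; {e, r^13s}; … (19 in all).
So G has 19 subgroups of order 2.

19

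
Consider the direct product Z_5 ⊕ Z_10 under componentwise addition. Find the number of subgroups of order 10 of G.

|G| = 50 and 10 | 50, so subgroups of order 10 are possible by Lagrange.
The subgroups of order 10 are: {(0,0), (0,1), (0,2), (0,3), (0,4), (0,5), (0,6), (0,7), (0,8), (0,9)}; {(0,0), (0,5), (1,0), (1,5), (2,0), (2,5), (3,0), (3,5), (4,0), (4,5)}; {(0,0), (0,5), (1,1), (1,6), (2,2), (2,7), (3,3), (3,8), (4,4), (4,9)}; {(0,0), (0,5), (1,2), (1,7), (2,4), (2,9), (3,1), (3,6), (4,3), (4,8)}; … (6 in all).
So G has 6 subgroups of order 10.

6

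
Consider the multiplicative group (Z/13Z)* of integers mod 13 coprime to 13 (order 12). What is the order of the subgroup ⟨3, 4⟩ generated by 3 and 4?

|⟨3⟩| = 3 and |⟨4⟩| = 6, so |H| is a multiple of lcm(3, 6) = 6 and divides |G| = 12.
Closing under the operation: H = {1, 3, 4, 9, 10, 12}, so |H| = 6.

6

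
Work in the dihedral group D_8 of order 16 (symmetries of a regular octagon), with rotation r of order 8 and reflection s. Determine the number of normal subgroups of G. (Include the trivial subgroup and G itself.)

G has 19 subgroups. Checking conjugation-invariance by order — order 1: 1/1 normal; order 2: 1/9 normal; order 4: 1/5 normal; order 8: 3/3 normal; order 16: 1/1 normal.
Total normal subgroups: 7.

7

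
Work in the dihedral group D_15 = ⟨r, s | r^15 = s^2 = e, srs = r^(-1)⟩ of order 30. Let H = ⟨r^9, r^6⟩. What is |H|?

|⟨r^9⟩| = 5 and |⟨r^6⟩| = 5, so |H| is a multiple of lcm(5, 5) = 5 and divides |G| = 30.
Closing under the operation: H = {e, r^3, r^6, r^9, r^12}, so |H| = 5.

5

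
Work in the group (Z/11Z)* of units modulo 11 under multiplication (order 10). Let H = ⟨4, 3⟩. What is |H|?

|⟨4⟩| = 5 and |⟨3⟩| = 5, so |H| is a multiple of lcm(5, 5) = 5 and divides |G| = 10.
Closing under the operation: H = {1, 3, 4, 5, 9}, so |H| = 5.

5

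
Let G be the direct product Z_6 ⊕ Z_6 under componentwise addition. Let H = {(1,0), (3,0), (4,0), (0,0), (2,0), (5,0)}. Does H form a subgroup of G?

Yes

|H| = 6 divides |G| = 36, consistent with Lagrange.
H contains the identity, every element's inverse is in H, and H is closed under +: it is a subgroup.
In fact H = ⟨(5,0)⟩.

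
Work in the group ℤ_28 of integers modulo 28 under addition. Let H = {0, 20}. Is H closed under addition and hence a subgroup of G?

No

20 ∈ H but its inverse 8 ∉ H, so H is not a subgroup.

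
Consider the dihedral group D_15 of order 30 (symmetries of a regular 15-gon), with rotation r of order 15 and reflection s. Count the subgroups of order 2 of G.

|G| = 30 and 2 | 30, so subgroups of order 2 are possible by Lagrange.
The subgroups of order 2 are: {e, r^10s}; {e, r^11s}; {e, r^12s}; {e, r^13s}; … (15 in all).
So G has 15 subgroups of order 2.

15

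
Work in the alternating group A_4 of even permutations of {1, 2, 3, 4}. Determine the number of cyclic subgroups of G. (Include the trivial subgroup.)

8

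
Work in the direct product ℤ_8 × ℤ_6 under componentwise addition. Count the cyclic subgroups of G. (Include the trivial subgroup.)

16

Group the elements of G by the cyclic subgroup they generate; each cyclic subgroup of order d accounts for φ(d) elements.
Cyclic subgroups by order — order 1: 1; order 2: 3; order 3: 1; order 4: 2; order 6: 3; order 8: 2; order 12: 2; order 24: 2.
Total: 16.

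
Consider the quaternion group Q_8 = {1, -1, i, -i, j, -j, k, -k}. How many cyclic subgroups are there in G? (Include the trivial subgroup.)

5

Each element a generates a cyclic subgroup ⟨a⟩; distinct elements may generate the same one (a cyclic group of order d has φ(d) generators).
Cyclic subgroups by order — order 1: 1; order 2: 1; order 4: 3.
Total: 5.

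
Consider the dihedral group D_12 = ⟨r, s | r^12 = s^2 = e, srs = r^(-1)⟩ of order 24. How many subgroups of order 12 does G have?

3

|G| = 24 and 12 | 24, so subgroups of order 12 are possible by Lagrange.
The subgroups of order 12 are: {e, r, r^2, r^3, r^4, r^5, r^6, r^7, r^8, r^9, r^10, r^11}; {e, r^2, r^4, r^6, r^8, r^10, s, r^2s, r^4s, r^6s, r^8s, r^10s}; {e, r^2, r^4, r^6, r^8, r^10, rs, r^3s, r^5s, r^7s, r^9s, r^11s}.
So G has 3 subgroups of order 12.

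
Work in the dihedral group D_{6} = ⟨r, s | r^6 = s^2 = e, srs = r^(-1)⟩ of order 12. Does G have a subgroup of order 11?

11 does not divide |G| = 12, so by Lagrange no subgroup of order 11 exists.

No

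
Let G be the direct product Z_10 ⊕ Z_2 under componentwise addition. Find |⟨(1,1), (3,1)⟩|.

|⟨(1,1)⟩| = 10 and |⟨(3,1)⟩| = 10, so |H| is a multiple of lcm(10, 10) = 10 and divides |G| = 20.
Closing under the operation: H = {(0,0), (1,1), (2,0), (3,1), (4,0), (5,1), (6,0), (7,1), (8,0), (9,1)}, so |H| = 10.

10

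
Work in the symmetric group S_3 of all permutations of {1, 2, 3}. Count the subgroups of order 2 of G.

3

|G| = 6 and 2 | 6, so subgroups of order 2 are possible by Lagrange.
The subgroups of order 2 are: {e, (1 2)}; {e, (1 3)}; {e, (2 3)}.
So G has 3 subgroups of order 2.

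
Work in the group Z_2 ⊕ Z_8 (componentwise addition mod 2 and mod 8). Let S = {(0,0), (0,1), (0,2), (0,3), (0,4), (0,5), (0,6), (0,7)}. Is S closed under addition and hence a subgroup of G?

Yes

|S| = 8 divides |G| = 16, consistent with Lagrange.
S contains the identity, every element's inverse is in S, and S is closed under +: it is a subgroup.
In fact S = ⟨(0,1)⟩.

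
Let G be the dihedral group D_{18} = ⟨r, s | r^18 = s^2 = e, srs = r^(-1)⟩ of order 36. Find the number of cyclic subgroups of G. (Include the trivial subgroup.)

Group the elements of G by the cyclic subgroup they generate; each cyclic subgroup of order d accounts for φ(d) elements.
Cyclic subgroups by order — order 1: 1; order 2: 19; order 3: 1; order 6: 1; order 9: 1; order 18: 1.
Total: 24.

24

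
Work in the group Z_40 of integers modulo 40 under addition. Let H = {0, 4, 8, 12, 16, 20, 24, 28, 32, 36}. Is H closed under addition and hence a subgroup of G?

|H| = 10 divides |G| = 40, consistent with Lagrange.
H contains the identity, every element's inverse is in H, and H is closed under +: it is a subgroup.
In fact H = ⟨4⟩.

Yes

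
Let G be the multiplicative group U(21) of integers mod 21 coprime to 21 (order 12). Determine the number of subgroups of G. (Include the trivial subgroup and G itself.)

|G| = 12, so by Lagrange every subgroup order divides 12. Divisors: 1, 2, 3, 4, 6, 12.
Subgroups by order — order 1: 1; order 2: 3; order 3: 1; order 4: 1; order 6: 3; order 12: 1.
Total: 1 + 3 + 1 + 1 + 3 + 1 = 10.

10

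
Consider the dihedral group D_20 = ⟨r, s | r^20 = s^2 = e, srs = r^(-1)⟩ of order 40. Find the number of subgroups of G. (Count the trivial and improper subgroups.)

|G| = 40, so by Lagrange every subgroup order divides 40. Divisors: 1, 2, 4, 5, 8, 10, 20, 40.
Subgroups by order — order 1: 1; order 2: 21; order 4: 11; order 5: 1; order 8: 5; order 10: 5; order 20: 3; order 40: 1.
Total: 1 + 21 + 11 + 1 + 5 + 5 + 3 + 1 = 48.

48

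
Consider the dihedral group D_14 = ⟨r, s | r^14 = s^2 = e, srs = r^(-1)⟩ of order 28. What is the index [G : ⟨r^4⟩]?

4

|⟨r^4⟩| = 7 and |G| = 28.
By Lagrange, [G : H] = |G|/|H| = 28/7 = 4.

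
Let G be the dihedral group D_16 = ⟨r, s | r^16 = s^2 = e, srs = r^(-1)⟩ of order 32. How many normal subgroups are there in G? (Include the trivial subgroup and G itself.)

G has 36 subgroups. Checking conjugation-invariance by order — order 1: 1/1 normal; order 2: 1/17 normal; order 4: 1/9 normal; order 8: 1/5 normal; order 16: 3/3 normal; order 32: 1/1 normal.
Total normal subgroups: 8.

8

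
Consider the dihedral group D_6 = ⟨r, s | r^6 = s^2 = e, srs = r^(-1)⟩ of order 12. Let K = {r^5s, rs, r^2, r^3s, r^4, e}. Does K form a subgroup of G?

Yes

|K| = 6 divides |G| = 12, consistent with Lagrange.
K contains the identity, every element's inverse is in K, and K is closed under ·: it is a subgroup.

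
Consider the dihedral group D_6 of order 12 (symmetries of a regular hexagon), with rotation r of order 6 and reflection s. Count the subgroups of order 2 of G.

|G| = 12 and 2 | 12, so subgroups of order 2 are possible by Lagrange.
The subgroups of order 2 are: {e, r^2s}; {e, r^3}; {e, r^3s}; {e, r^4s}; … (7 in all).
So G has 7 subgroups of order 2.

7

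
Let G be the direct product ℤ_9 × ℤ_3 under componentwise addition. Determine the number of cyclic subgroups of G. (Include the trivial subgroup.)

8

Group the elements of G by the cyclic subgroup they generate; each cyclic subgroup of order d accounts for φ(d) elements.
Cyclic subgroups by order — order 1: 1; order 3: 4; order 9: 3.
Total: 8.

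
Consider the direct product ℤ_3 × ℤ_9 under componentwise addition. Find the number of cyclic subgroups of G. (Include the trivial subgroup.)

8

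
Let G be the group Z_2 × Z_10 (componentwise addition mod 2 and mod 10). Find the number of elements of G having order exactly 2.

An element (a,b) has order lcm(ord(a), ord(b)); count pairs with lcm equal to 2.
Enumerating gives 3 such elements.

3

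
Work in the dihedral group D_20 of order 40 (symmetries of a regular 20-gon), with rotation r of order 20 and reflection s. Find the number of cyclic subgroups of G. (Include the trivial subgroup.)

26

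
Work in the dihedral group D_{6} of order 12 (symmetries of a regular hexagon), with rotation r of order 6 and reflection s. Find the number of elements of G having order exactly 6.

2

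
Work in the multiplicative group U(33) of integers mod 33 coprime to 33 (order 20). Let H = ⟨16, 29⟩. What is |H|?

10

|⟨16⟩| = 5 and |⟨29⟩| = 10, so |H| is a multiple of lcm(5, 10) = 10 and divides |G| = 20.
Closing under the operation: H = {1, 2, 4, 8, 16, 17, 25, 29, 31, 32}, so |H| = 10.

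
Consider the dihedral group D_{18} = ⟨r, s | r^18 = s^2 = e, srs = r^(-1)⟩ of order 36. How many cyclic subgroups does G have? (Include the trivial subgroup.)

24

A cyclic subgroup of order d is generated by each of its φ(d) elements of order d, so the cyclic subgroups of order d number (#elements of order d)/φ(d).
Cyclic subgroups by order — order 1: 1; order 2: 19; order 3: 1; order 6: 1; order 9: 1; order 18: 1.
Total: 24.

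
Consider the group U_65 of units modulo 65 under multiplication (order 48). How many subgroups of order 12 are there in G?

|G| = 48 and 12 | 48, so subgroups of order 12 are possible by Lagrange.
The subgroups of order 12 are: {1, 6, 11, 16, 21, 31, 36, 41, 46, 51, 56, 61}; {1, 9, 12, 14, 16, 17, 23, 29, 38, 43, 61, 62}; {1, 3, 9, 14, 16, 22, 27, 29, 42, 48, 53, 61}; {1, 4, 9, 14, 16, 29, 36, 49, 51, 56, 61, 64}; … (7 in all).
So G has 7 subgroups of order 12.

7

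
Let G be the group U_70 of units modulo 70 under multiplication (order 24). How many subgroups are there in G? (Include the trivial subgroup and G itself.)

|G| = 24, so by Lagrange every subgroup order divides 24. Divisors: 1, 2, 3, 4, 6, 8, 12, 24.
Subgroups by order — order 1: 1; order 2: 3; order 3: 1; order 4: 3; order 6: 3; order 8: 1; order 12: 3; order 24: 1.
Total: 1 + 3 + 1 + 3 + 3 + 1 + 3 + 1 = 16.

16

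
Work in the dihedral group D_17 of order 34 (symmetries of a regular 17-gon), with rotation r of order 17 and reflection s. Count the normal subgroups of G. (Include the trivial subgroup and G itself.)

3

G has 20 subgroups. Checking conjugation-invariance by order — order 1: 1/1 normal; order 2: 0/17 normal; order 17: 1/1 normal; order 34: 1/1 normal.
Total normal subgroups: 3.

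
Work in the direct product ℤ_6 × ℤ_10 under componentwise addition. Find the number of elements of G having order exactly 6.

6

An element (a,b) has order lcm(ord(a), ord(b)); count pairs with lcm equal to 6.
Enumerating gives 6 such elements.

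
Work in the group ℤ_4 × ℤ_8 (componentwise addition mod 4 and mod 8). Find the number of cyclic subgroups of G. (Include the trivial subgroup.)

14

A cyclic subgroup of order d is generated by each of its φ(d) elements of order d, so the cyclic subgroups of order d number (#elements of order d)/φ(d).
Cyclic subgroups by order — order 1: 1; order 2: 3; order 4: 6; order 8: 4.
Total: 14.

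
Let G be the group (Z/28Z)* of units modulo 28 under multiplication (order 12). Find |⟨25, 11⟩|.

6

|⟨25⟩| = 3 and |⟨11⟩| = 6, so |H| is a multiple of lcm(3, 6) = 6 and divides |G| = 12.
Closing under the operation: H = {1, 9, 11, 15, 23, 25}, so |H| = 6.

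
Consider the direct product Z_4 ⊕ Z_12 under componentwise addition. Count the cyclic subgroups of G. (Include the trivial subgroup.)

Each element a generates a cyclic subgroup ⟨a⟩; distinct elements may generate the same one (a cyclic group of order d has φ(d) generators).
Cyclic subgroups by order — order 1: 1; order 2: 3; order 3: 1; order 4: 6; order 6: 3; order 12: 6.
Total: 20.

20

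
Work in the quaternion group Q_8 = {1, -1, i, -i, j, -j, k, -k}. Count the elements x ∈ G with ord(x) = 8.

No element of G has order 8 (even though 8 | 8).

0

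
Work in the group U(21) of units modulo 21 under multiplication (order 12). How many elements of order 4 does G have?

No element of G has order 4 (even though 4 | 12).

0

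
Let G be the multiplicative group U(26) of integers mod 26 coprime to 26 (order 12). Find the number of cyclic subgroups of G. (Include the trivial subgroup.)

6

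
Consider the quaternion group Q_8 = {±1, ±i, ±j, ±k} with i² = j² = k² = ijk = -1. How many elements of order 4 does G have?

The elements of order 4 are: i, -i, j, -j, k, -k.
That's 6.

6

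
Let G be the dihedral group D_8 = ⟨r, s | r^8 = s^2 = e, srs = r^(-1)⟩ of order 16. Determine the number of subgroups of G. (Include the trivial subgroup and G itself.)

|G| = 16, so by Lagrange every subgroup order divides 16. Divisors: 1, 2, 4, 8, 16.
Subgroups by order — order 1: 1; order 2: 9; order 4: 5; order 8: 3; order 16: 1.
Total: 1 + 9 + 5 + 3 + 1 = 19.

19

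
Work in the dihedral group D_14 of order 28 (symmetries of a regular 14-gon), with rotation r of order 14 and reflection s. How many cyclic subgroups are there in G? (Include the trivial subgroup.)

Group the elements of G by the cyclic subgroup they generate; each cyclic subgroup of order d accounts for φ(d) elements.
Cyclic subgroups by order — order 1: 1; order 2: 15; order 7: 1; order 14: 1.
Total: 18.

18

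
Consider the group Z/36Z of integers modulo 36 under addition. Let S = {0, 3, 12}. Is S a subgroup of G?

No

3 ∈ S but its inverse 33 ∉ S, so S is not a subgroup.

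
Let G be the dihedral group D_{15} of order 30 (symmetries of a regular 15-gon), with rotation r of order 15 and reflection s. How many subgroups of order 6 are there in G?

|G| = 30 and 6 | 30, so subgroups of order 6 are possible by Lagrange.
The subgroups of order 6 are: {e, r^5, r^10, s, r^5s, r^10s}; {e, r^5, r^10, rs, r^6s, r^11s}; {e, r^5, r^10, r^2s, r^7s, r^12s}; {e, r^5, r^10, r^3s, r^8s, r^13s}; … (5 in all).
So G has 5 subgroups of order 6.

5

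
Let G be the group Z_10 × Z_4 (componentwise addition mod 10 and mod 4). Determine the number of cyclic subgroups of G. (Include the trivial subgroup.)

Each element a generates a cyclic subgroup ⟨a⟩; distinct elements may generate the same one (a cyclic group of order d has φ(d) generators).
Cyclic subgroups by order — order 1: 1; order 2: 3; order 4: 2; order 5: 1; order 10: 3; order 20: 2.
Total: 12.

12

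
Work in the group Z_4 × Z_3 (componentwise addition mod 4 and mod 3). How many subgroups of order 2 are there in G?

1

|G| = 12 and 2 | 12, so subgroups of order 2 are possible by Lagrange.
The subgroups of order 2 are: {(0,0), (2,0)}.
So G has 1 subgroup of order 2.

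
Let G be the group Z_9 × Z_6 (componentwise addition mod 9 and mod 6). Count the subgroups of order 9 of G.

|G| = 54 and 9 | 54, so subgroups of order 9 are possible by Lagrange.
The subgroups of order 9 are: {(0,0), (0,2), (0,4), (3,0), (3,2), (3,4), (6,0), (6,2), (6,4)}; {(0,0), (1,0), (2,0), (3,0), (4,0), (5,0), (6,0), (7,0), (8,0)}; {(0,0), (1,2), (2,4), (3,0), (4,2), (5,4), (6,0), (7,2), (8,4)}; {(0,0), (1,4), (2,2), (3,0), (4,4), (5,2), (6,0), (7,4), (8,2)}.
So G has 4 subgroups of order 9.

4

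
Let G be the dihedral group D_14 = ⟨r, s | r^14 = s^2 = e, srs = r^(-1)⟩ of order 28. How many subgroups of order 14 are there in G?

|G| = 28 and 14 | 28, so subgroups of order 14 are possible by Lagrange.
The subgroups of order 14 are: {e, r, r^2, r^3, r^4, r^5, r^6, r^7, r^8, r^9, r^10, r^11, r^12, r^13}; {e, r^2, r^4, r^6, r^8, r^10, r^12, s, r^2s, r^4s, r^6s, r^8s, r^10s, r^12s}; {e, r^2, r^4, r^6, r^8, r^10, r^12, rs, r^3s, r^5s, r^7s, r^9s, r^11s, r^13s}.
So G has 3 subgroups of order 14.

3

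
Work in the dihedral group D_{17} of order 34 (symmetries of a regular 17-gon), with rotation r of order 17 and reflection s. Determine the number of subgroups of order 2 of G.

17

|G| = 34 and 2 | 34, so subgroups of order 2 are possible by Lagrange.
The subgroups of order 2 are: {e, r^10s}; {e, r^11s}; {e, r^12s}; {e, r^13s}; … (17 in all).
So G has 17 subgroups of order 2.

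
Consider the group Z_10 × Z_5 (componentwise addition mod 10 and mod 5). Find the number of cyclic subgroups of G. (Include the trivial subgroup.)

14

A cyclic subgroup of order d is generated by each of its φ(d) elements of order d, so the cyclic subgroups of order d number (#elements of order d)/φ(d).
Cyclic subgroups by order — order 1: 1; order 2: 1; order 5: 6; order 10: 6.
Total: 14.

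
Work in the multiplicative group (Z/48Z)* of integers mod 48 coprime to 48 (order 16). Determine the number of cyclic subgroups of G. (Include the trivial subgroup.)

12

Each element a generates a cyclic subgroup ⟨a⟩; distinct elements may generate the same one (a cyclic group of order d has φ(d) generators).
Cyclic subgroups by order — order 1: 1; order 2: 7; order 4: 4.
Total: 12.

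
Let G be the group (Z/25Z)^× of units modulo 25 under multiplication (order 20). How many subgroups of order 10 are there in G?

|G| = 20 and 10 | 20, so subgroups of order 10 are possible by Lagrange.
The subgroups of order 10 are: {1, 4, 6, 9, 11, 14, 16, 19, 21, 24}.
So G has 1 subgroup of order 10.

1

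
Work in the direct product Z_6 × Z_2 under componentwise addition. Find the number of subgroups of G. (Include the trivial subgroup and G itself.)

10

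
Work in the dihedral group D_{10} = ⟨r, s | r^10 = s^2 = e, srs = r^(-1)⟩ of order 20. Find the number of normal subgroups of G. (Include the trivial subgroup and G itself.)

G has 22 subgroups. Checking conjugation-invariance by order — order 1: 1/1 normal; order 2: 1/11 normal; order 4: 0/5 normal; order 5: 1/1 normal; order 10: 3/3 normal; order 20: 1/1 normal.
Total normal subgroups: 7.

7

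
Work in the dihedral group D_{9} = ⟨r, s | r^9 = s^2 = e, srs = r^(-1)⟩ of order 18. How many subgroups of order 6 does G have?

|G| = 18 and 6 | 18, so subgroups of order 6 are possible by Lagrange.
The subgroups of order 6 are: {e, r^3, r^6, r^2s, r^5s, r^8s}; {e, r^3, r^6, s, r^3s, r^6s}; {e, r^3, r^6, rs, r^4s, r^7s}.
So G has 3 subgroups of order 6.

3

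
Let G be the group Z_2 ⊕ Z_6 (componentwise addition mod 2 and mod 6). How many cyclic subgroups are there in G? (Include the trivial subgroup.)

8

Each element a generates a cyclic subgroup ⟨a⟩; distinct elements may generate the same one (a cyclic group of order d has φ(d) generators).
Cyclic subgroups by order — order 1: 1; order 2: 3; order 3: 1; order 6: 3.
Total: 8.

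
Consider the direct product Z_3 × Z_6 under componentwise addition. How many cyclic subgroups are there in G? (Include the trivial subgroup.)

10

Each element a generates a cyclic subgroup ⟨a⟩; distinct elements may generate the same one (a cyclic group of order d has φ(d) generators).
Cyclic subgroups by order — order 1: 1; order 2: 1; order 3: 4; order 6: 4.
Total: 10.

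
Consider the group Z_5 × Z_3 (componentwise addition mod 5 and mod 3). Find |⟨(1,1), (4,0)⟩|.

15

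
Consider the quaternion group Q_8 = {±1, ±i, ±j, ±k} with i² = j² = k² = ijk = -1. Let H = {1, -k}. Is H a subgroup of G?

No

-k ∈ H but its inverse k ∉ H, so H is not a subgroup.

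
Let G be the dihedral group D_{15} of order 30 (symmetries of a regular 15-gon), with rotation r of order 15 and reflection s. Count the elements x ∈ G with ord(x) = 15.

8

The elements of order 15 are: r, r^2, r^4, r^7, r^8, r^11, r^13, r^14.
That's 8.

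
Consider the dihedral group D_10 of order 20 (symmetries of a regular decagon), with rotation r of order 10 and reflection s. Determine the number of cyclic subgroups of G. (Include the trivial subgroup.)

A cyclic subgroup of order d is generated by each of its φ(d) elements of order d, so the cyclic subgroups of order d number (#elements of order d)/φ(d).
Cyclic subgroups by order — order 1: 1; order 2: 11; order 5: 1; order 10: 1.
Total: 14.

14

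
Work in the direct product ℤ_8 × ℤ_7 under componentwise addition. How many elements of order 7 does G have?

6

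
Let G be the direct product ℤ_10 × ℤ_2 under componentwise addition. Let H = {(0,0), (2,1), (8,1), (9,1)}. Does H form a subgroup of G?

(9,1) ∈ H but its inverse (1,1) ∉ H, so H is not a subgroup.

No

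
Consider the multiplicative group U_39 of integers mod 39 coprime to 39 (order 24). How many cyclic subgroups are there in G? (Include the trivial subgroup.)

Each element a generates a cyclic subgroup ⟨a⟩; distinct elements may generate the same one (a cyclic group of order d has φ(d) generators).
Cyclic subgroups by order — order 1: 1; order 2: 3; order 3: 1; order 4: 2; order 6: 3; order 12: 2.
Total: 12.

12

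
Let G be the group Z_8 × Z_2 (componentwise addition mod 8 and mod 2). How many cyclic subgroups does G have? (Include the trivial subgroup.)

Each element a generates a cyclic subgroup ⟨a⟩; distinct elements may generate the same one (a cyclic group of order d has φ(d) generators).
Cyclic subgroups by order — order 1: 1; order 2: 3; order 4: 2; order 8: 2.
Total: 8.

8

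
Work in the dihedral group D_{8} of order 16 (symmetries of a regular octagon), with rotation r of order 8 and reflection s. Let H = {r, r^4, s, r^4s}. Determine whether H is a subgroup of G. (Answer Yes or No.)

The identity e ∉ H, so H is not a subgroup.

No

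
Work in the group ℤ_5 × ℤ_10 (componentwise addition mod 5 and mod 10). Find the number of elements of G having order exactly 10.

An element (a,b) has order lcm(ord(a), ord(b)); count pairs with lcm equal to 10.
Enumerating gives 24 such elements.

24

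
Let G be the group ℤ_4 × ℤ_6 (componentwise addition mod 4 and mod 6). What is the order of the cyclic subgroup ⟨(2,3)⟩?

2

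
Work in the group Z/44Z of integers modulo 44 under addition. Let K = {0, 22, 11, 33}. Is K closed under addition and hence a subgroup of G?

Yes

|K| = 4 divides |G| = 44, consistent with Lagrange.
K contains the identity, every element's inverse is in K, and K is closed under +: it is a subgroup.
In fact K = ⟨33⟩.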